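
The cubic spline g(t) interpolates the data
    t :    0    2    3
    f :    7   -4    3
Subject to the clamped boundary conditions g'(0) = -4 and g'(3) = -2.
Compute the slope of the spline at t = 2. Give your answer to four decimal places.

Let m_i = g''(x_i). Step sizes h_i = 2, 1; slopes of the chords Δ_i = (y_(i+1) - y_i)/h_i = -11/2, 7.
  2·m_0 + 6·m_1 + 1·m_2 = 6(Δ_1 - Δ_0) = 75
Clamped end conditions give two more equations: 2h_0·m_0 + h_0·m_1 = 6(Δ_0 - g'(0)) = -9 and h_1·m_1 + 2h_1·m_2 = 6(g'(3) - Δ_1) = -54.
Hence m_0 = -169/12, m_1 = 71/3, m_2 = -233/6.
On [2, 3], g'(t) = b_1 + 2c_1·(t - 2) + 3d_1·(t - 2)² with b_1 = Δ_1 - h_1(2m_1 + m_2)/6 = 67/12, c_1 = m_1/2 = 71/6, d_1 = (m_2 - m_1)/(6h_1) = -125/12. So g'(2) = 67/12.

5.5833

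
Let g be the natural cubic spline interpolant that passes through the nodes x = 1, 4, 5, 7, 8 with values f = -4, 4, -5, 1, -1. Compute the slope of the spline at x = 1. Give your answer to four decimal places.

8.1307

Let σ_i = g''(x_i). Step sizes h_i = 3, 1, 2, 1; slopes of the chords Δ_i = (y_(i+1) - y_i)/h_i = 8/3, -9, 3, -2.
  3·σ_0 + 8·σ_1 + 1·σ_2 = 6(Δ_1 - Δ_0) = -70
  1·σ_1 + 6·σ_2 + 2·σ_3 = 6(Δ_2 - Δ_1) = 72
  2·σ_2 + 6·σ_3 + 1·σ_4 = 6(Δ_3 - Δ_2) = -30
Natural end conditions: σ_0 = σ_4 = 0.
Solving the tridiagonal system: σ_0 = 0, σ_1 = -1366/125, σ_2 = 2178/125, σ_3 = -1351/125, σ_4 = 0.
On [1, 4], g'(x) = b_0 + 2c_0·(x - 1) + 3d_0·(x - 1)² with b_0 = Δ_0 - h_0(2σ_0 + σ_1)/6 = 3049/375, c_0 = σ_0/2 = 0, d_0 = (σ_1 - σ_0)/(6h_0) = -683/1125. So g'(1) = 3049/375.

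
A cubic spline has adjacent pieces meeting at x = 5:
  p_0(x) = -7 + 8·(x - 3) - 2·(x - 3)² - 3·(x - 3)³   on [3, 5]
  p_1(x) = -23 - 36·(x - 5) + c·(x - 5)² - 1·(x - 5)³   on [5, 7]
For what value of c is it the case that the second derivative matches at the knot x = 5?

p_0''(x) = -4 - 18·(x - 3), so p_0''(5) = -40. On the right, p_1''(5) = 2c, so c = -20.

-20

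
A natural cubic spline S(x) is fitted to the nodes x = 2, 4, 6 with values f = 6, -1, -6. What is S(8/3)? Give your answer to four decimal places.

3.5185

Write m_i for S''(x_i). With h_i = 2, 2 and divided differences Δ_i = -7/2, -5/2, the continuity of S' gives the tridiagonal system
  2·m_0 + 8·m_1 + 2·m_2 = 6(Δ_1 - Δ_0) = 6
Natural end conditions: m_0 = m_2 = 0.
Solving: m_0 = 0, m_1 = 3/4, m_2 = 0.
On [2, 4], S(x) = 6 - 15/4·(x - 2) + 0·(x - 2)² + 1/16·(x - 2)³.
With (x - 2) = 2/3: S(8/3) = 95/27.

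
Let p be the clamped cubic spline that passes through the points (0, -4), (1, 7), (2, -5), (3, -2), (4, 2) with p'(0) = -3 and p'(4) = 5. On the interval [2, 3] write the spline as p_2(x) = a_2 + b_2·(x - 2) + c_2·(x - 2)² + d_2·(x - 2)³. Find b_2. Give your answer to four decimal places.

With M_i denoting the second derivative at x_i, h_i = 1, 1, 1, 1, and Δ_i = (y_(i+1) − y_i)/h_i = 11, -12, 3, 4:
  1·M_0 + 4·M_1 + 1·M_2 = 6(Δ_1 - Δ_0) = -138
  1·M_1 + 4·M_2 + 1·M_3 = 6(Δ_2 - Δ_1) = 90
  1·M_2 + 4·M_3 + 1·M_4 = 6(Δ_3 - Δ_2) = 6
Clamped end conditions give two more equations: 2h_0·M_0 + h_0·M_1 = 6(Δ_0 - p'(0)) = 84 and h_3·M_3 + 2h_3·M_4 = 6(p'(4) - Δ_3) = 6.
Hence M_0 = 515/7, M_1 = -442/7, M_2 = 41, M_3 = -76/7, M_4 = 59/7.
On [2, 3], with p_2(x) = a_2 + b_2·(x - 2) + c_2·(x - 2)² + d_2·(x - 2)³: c_2 = M_2/2 = 41/2, d_2 = (M_3 - M_2)/(6h_2) = -121/14, b_2 = Δ_2 - h_2(2M_2 + M_3)/6 = -62/7.

-8.8571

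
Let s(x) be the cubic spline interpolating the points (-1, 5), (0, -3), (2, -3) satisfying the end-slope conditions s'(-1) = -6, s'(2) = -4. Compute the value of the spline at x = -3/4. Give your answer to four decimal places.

3.1563

Let σ_i = s''(x_i). Step sizes h_i = 1, 2; slopes of the chords Δ_i = (y_(i+1) - y_i)/h_i = -8, 0.
  1·σ_0 + 6·σ_1 + 2·σ_2 = 6(Δ_1 - Δ_0) = 48
Clamped end conditions give two more equations: 2h_0·σ_0 + h_0·σ_1 = 6(Δ_0 - s'(-1)) = -12 and h_1·σ_1 + 2h_1·σ_2 = 6(s'(2) - Δ_1) = -24.
Solving the tridiagonal system: σ_0 = -40/3, σ_1 = 44/3, σ_2 = -40/3.
On [-1, 0], s(x) = 5 - 6·(x + 1) - 20/3·(x + 1)² + 14/3·(x + 1)³.
With (x + 1) = 1/4: s(-3/4) = 101/32.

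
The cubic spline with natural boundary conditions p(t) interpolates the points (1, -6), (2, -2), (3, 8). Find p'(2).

Put m_i = p'' at the i-th knot. Here h = (1, 1) and Δ = (4, 10), so the interior equations h_(i-1)·m_(i-1) + 2(h_(i-1)+h_i)·m_i + h_i·m_(i+1) = 6(Δ_i − Δ_(i-1)) read
  1·m_0 + 4·m_1 + 1·m_2 = 6(Δ_1 - Δ_0) = 36
Natural end conditions: m_0 = m_2 = 0.
Solving the tridiagonal system: m_0 = 0, m_1 = 9, m_2 = 0.
On [2, 3], p'(t) = b_1 + 2c_1·(t - 2) + 3d_1·(t - 2)² with b_1 = Δ_1 - h_1(2m_1 + m_2)/6 = 7, c_1 = m_1/2 = 9/2, d_1 = (m_2 - m_1)/(6h_1) = -3/2. So p'(2) = 7.

7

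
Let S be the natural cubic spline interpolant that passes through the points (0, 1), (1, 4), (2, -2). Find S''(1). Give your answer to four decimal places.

-13.5000

With M_i denoting the second derivative at x_i, h_i = 1, 1, and Δ_i = (y_(i+1) − y_i)/h_i = 3, -6:
  1·M_0 + 4·M_1 + 1·M_2 = 6(Δ_1 - Δ_0) = -54
Natural end conditions: M_0 = M_2 = 0.
Forward elimination and back-substitution give M_0 = 0, M_1 = -27/2, M_2 = 0.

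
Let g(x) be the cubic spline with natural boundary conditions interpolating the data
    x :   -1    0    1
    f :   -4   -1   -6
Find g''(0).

-12

Write M_i for g''(x_i). With h_i = 1, 1 and divided differences Δ_i = 3, -5, the continuity of g' gives the tridiagonal system
  1·M_0 + 4·M_1 + 1·M_2 = 6(Δ_1 - Δ_0) = -48
Natural end conditions: M_0 = M_2 = 0.
Hence M_0 = 0, M_1 = -12, M_2 = 0.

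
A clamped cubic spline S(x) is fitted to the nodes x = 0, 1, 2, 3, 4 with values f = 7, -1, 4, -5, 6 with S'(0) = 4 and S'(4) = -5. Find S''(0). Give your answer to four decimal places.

-59.1429

With M_i denoting the second derivative at x_i, h_i = 1, 1, 1, 1, and Δ_i = (y_(i+1) − y_i)/h_i = -8, 5, -9, 11:
  1·M_0 + 4·M_1 + 1·M_2 = 6(Δ_1 - Δ_0) = 78
  1·M_1 + 4·M_2 + 1·M_3 = 6(Δ_2 - Δ_1) = -84
  1·M_2 + 4·M_3 + 1·M_4 = 6(Δ_3 - Δ_2) = 120
Clamped end conditions give two more equations: 2h_0·M_0 + h_0·M_1 = 6(Δ_0 - S'(0)) = -72 and h_3·M_3 + 2h_3·M_4 = 6(S'(4) - Δ_3) = -96.
Solving the tridiagonal system: M_0 = -414/7, M_1 = 324/7, M_2 = -48, M_3 = 432/7, M_4 = -552/7.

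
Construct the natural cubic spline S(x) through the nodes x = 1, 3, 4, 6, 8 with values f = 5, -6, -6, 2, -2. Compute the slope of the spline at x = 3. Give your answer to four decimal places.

Write σ_i for S''(x_i). With h_i = 2, 1, 2, 2 and divided differences Δ_i = -11/2, 0, 4, -2, the continuity of S' gives the tridiagonal system
  2·σ_0 + 6·σ_1 + 1·σ_2 = 6(Δ_1 - Δ_0) = 33
  1·σ_1 + 6·σ_2 + 2·σ_3 = 6(Δ_2 - Δ_1) = 24
  2·σ_2 + 8·σ_3 + 2·σ_4 = 6(Δ_3 - Δ_2) = -36
Natural end conditions: σ_0 = σ_4 = 0.
Solving: σ_0 = 0, σ_1 = 297/64, σ_2 = 165/32, σ_3 = -741/128, σ_4 = 0.
On [3, 4], S'(x) = b_1 + 2c_1·(x - 3) + 3d_1·(x - 3)² with b_1 = Δ_1 - h_1(2σ_1 + σ_2)/6 = -77/32, c_1 = σ_1/2 = 297/128, d_1 = (σ_2 - σ_1)/(6h_1) = 11/128. So S'(3) = -77/32.

-2.4063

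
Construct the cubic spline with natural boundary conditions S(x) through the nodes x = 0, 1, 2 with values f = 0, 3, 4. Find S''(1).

-3

Let M_i = S''(x_i). Step sizes h_i = 1, 1; slopes of the chords Δ_i = (y_(i+1) - y_i)/h_i = 3, 1.
  1·M_0 + 4·M_1 + 1·M_2 = 6(Δ_1 - Δ_0) = -12
Natural end conditions: M_0 = M_2 = 0.
Hence M_0 = 0, M_1 = -3, M_2 = 0.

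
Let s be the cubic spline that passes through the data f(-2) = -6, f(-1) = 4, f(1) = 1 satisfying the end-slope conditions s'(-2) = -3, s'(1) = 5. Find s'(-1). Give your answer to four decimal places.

9.4167

Write σ_i for s''(x_i). With h_i = 1, 2 and divided differences Δ_i = 10, -3/2, the continuity of s' gives the tridiagonal system
  1·σ_0 + 6·σ_1 + 2·σ_2 = 6(Δ_1 - Δ_0) = -69
Clamped end conditions give two more equations: 2h_0·σ_0 + h_0·σ_1 = 6(Δ_0 - s'(-2)) = 78 and h_1·σ_1 + 2h_1·σ_2 = 6(s'(1) - Δ_1) = 39.
Hence σ_0 = 319/6, σ_1 = -85/3, σ_2 = 287/12.
On [-1, 1], s'(x) = b_1 + 2c_1·(x + 1) + 3d_1·(x + 1)² with b_1 = Δ_1 - h_1(2σ_1 + σ_2)/6 = 113/12, c_1 = σ_1/2 = -85/6, d_1 = (σ_2 - σ_1)/(6h_1) = 209/48. So s'(-1) = 113/12.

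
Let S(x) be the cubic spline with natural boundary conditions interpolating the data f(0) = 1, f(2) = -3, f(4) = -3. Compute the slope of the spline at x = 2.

-1

Put σ_i = S'' at the i-th knot. Here h = (2, 2) and Δ = (-2, 0), so the interior equations h_(i-1)·σ_(i-1) + 2(h_(i-1)+h_i)·σ_i + h_i·σ_(i+1) = 6(Δ_i − Δ_(i-1)) read
  2·σ_0 + 8·σ_1 + 2·σ_2 = 6(Δ_1 - Δ_0) = 12
Natural end conditions: σ_0 = σ_2 = 0.
Solving: σ_0 = 0, σ_1 = 3/2, σ_2 = 0.
On [2, 4], S'(x) = b_1 + 2c_1·(x - 2) + 3d_1·(x - 2)² with b_1 = Δ_1 - h_1(2σ_1 + σ_2)/6 = -1, c_1 = σ_1/2 = 3/4, d_1 = (σ_2 - σ_1)/(6h_1) = -1/8. So S'(2) = -1.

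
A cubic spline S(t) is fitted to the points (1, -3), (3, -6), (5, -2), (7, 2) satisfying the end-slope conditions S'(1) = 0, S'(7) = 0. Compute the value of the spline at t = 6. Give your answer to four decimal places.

Put m_i = S'' at the i-th knot. Here h = (2, 2, 2) and Δ = (-3/2, 2, 2), so the interior equations h_(i-1)·m_(i-1) + 2(h_(i-1)+h_i)·m_i + h_i·m_(i+1) = 6(Δ_i − Δ_(i-1)) read
  2·m_0 + 8·m_1 + 2·m_2 = 6(Δ_1 - Δ_0) = 21
  2·m_1 + 8·m_2 + 2·m_3 = 6(Δ_2 - Δ_1) = 0
Clamped end conditions give two more equations: 2h_0·m_0 + h_0·m_1 = 6(Δ_0 - S'(1)) = -9 and h_2·m_2 + 2h_2·m_3 = 6(S'(7) - Δ_2) = -12.
Solving: m_0 = -41/10, m_1 = 37/10, m_2 = -1/5, m_3 = -29/10.
On [5, 7], S(t) = -2 + 31/10·(t - 5) - 1/10·(t - 5)² - 9/40·(t - 5)³.
With (t - 5) = 1: S(6) = 31/40.

0.7750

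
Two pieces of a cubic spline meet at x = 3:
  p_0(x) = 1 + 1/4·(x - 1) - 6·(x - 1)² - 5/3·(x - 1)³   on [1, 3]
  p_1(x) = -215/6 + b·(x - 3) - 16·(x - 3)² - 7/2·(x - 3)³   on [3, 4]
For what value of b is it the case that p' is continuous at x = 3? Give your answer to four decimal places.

-43.7500

p_0'(x) = 1/4 - 12·(x - 1) - 5·(x - 1)², so p_0'(3) = -175/4. On the right, p_1'(3) = b, so b = -175/4.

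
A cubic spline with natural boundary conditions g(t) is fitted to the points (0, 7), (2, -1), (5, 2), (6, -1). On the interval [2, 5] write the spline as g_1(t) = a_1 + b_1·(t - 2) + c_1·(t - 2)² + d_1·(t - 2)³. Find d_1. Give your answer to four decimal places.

Let m_i = g''(x_i). Step sizes h_i = 2, 3, 1; slopes of the chords Δ_i = (y_(i+1) - y_i)/h_i = -4, 1, -3.
  2·m_0 + 10·m_1 + 3·m_2 = 6(Δ_1 - Δ_0) = 30
  3·m_1 + 8·m_2 + 1·m_3 = 6(Δ_2 - Δ_1) = -24
Natural end conditions: m_0 = m_3 = 0.
Solving the tridiagonal system: m_0 = 0, m_1 = 312/71, m_2 = -330/71, m_3 = 0.
On [2, 5], with g_1(t) = a_1 + b_1·(t - 2) + c_1·(t - 2)² + d_1·(t - 2)³: c_1 = m_1/2 = 156/71, d_1 = (m_2 - m_1)/(6h_1) = -107/213, b_1 = Δ_1 - h_1(2m_1 + m_2)/6 = -76/71.

-0.5023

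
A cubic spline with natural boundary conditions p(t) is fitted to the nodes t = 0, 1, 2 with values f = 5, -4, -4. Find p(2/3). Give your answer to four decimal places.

With M_i denoting the second derivative at x_i, h_i = 1, 1, and Δ_i = (y_(i+1) − y_i)/h_i = -9, 0:
  1·M_0 + 4·M_1 + 1·M_2 = 6(Δ_1 - Δ_0) = 54
Natural end conditions: M_0 = M_2 = 0.
Solving: M_0 = 0, M_1 = 27/2, M_2 = 0.
On [0, 1], p(t) = 5 - 45/4·t + 0·t² + 9/4·t³.
With t = 2/3: p(2/3) = -11/6.

-1.8333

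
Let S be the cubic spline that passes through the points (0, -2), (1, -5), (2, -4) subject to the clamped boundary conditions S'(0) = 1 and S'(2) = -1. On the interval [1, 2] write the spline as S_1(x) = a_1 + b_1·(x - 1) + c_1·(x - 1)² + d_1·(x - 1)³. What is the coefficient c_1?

Write M_i for S''(x_i). With h_i = 1, 1 and divided differences Δ_i = -3, 1, the continuity of S' gives the tridiagonal system
  1·M_0 + 4·M_1 + 1·M_2 = 6(Δ_1 - Δ_0) = 24
Clamped end conditions give two more equations: 2h_0·M_0 + h_0·M_1 = 6(Δ_0 - S'(0)) = -24 and h_1·M_1 + 2h_1·M_2 = 6(S'(2) - Δ_1) = -12.
Solving: M_0 = -19, M_1 = 14, M_2 = -13.
On [1, 2], with S_1(x) = a_1 + b_1·(x - 1) + c_1·(x - 1)² + d_1·(x - 1)³: c_1 = M_1/2 = 7, d_1 = (M_2 - M_1)/(6h_1) = -9/2, b_1 = Δ_1 - h_1(2M_1 + M_2)/6 = -3/2.

7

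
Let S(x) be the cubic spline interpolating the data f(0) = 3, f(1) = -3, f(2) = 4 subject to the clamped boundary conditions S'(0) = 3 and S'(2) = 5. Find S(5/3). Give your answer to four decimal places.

1.3519

Write m_i for S''(x_i). With h_i = 1, 1 and divided differences Δ_i = -6, 7, the continuity of S' gives the tridiagonal system
  1·m_0 + 4·m_1 + 1·m_2 = 6(Δ_1 - Δ_0) = 78
Clamped end conditions give two more equations: 2h_0·m_0 + h_0·m_1 = 6(Δ_0 - S'(0)) = -54 and h_1·m_1 + 2h_1·m_2 = 6(S'(2) - Δ_1) = -12.
Solving the tridiagonal system: m_0 = -91/2, m_1 = 37, m_2 = -49/2.
On [1, 2], S(x) = -3 - 5/4·(x - 1) + 37/2·(x - 1)² - 41/4·(x - 1)³.
With (x - 1) = 2/3: S(5/3) = 73/54.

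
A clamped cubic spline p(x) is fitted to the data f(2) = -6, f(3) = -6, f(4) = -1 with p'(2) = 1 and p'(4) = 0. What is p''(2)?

Write m_i for p''(x_i). With h_i = 1, 1 and divided differences Δ_i = 0, 5, the continuity of p' gives the tridiagonal system
  1·m_0 + 4·m_1 + 1·m_2 = 6(Δ_1 - Δ_0) = 30
Clamped end conditions give two more equations: 2h_0·m_0 + h_0·m_1 = 6(Δ_0 - p'(2)) = -6 and h_1·m_1 + 2h_1·m_2 = 6(p'(4) - Δ_1) = -30.
Forward elimination and back-substitution give m_0 = -11, m_1 = 16, m_2 = -23.

-11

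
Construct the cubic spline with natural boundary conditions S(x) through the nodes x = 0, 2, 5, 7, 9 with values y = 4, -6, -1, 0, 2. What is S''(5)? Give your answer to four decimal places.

-2.2965

Put M_i = S'' at the i-th knot. Here h = (2, 3, 2, 2) and Δ = (-5, 5/3, 1/2, 1), so the interior equations h_(i-1)·M_(i-1) + 2(h_(i-1)+h_i)·M_i + h_i·M_(i+1) = 6(Δ_i − Δ_(i-1)) read
  2·M_0 + 10·M_1 + 3·M_2 = 6(Δ_1 - Δ_0) = 40
  3·M_1 + 10·M_2 + 2·M_3 = 6(Δ_2 - Δ_1) = -7
  2·M_2 + 8·M_3 + 2·M_4 = 6(Δ_3 - Δ_2) = 3
Natural end conditions: M_0 = M_4 = 0.
Solving: M_0 = 0, M_1 = 1613/344, M_2 = -395/172, M_3 = 653/688, M_4 = 0.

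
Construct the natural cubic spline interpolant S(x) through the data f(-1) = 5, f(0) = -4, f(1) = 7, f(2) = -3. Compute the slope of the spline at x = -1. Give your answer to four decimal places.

Write σ_i for S''(x_i). With h_i = 1, 1, 1 and divided differences Δ_i = -9, 11, -10, the continuity of S' gives the tridiagonal system
  1·σ_0 + 4·σ_1 + 1·σ_2 = 6(Δ_1 - Δ_0) = 120
  1·σ_1 + 4·σ_2 + 1·σ_3 = 6(Δ_2 - Δ_1) = -126
Natural end conditions: σ_0 = σ_3 = 0.
Hence σ_0 = 0, σ_1 = 202/5, σ_2 = -208/5, σ_3 = 0.
On [-1, 0], S'(x) = b_0 + 2c_0·(x + 1) + 3d_0·(x + 1)² with b_0 = Δ_0 - h_0(2σ_0 + σ_1)/6 = -236/15, c_0 = σ_0/2 = 0, d_0 = (σ_1 - σ_0)/(6h_0) = 101/15. So S'(-1) = -236/15.

-15.7333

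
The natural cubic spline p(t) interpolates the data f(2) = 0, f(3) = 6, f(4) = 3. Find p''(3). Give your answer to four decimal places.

-13.5000

Let M_i = p''(x_i). Step sizes h_i = 1, 1; slopes of the chords Δ_i = (y_(i+1) - y_i)/h_i = 6, -3.
  1·M_0 + 4·M_1 + 1·M_2 = 6(Δ_1 - Δ_0) = -54
Natural end conditions: M_0 = M_2 = 0.
Solving: M_0 = 0, M_1 = -27/2, M_2 = 0.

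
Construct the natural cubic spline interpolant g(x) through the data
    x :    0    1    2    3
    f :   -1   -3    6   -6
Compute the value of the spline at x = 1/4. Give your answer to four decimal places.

-2.5156

With M_i denoting the second derivative at x_i, h_i = 1, 1, 1, and Δ_i = (y_(i+1) − y_i)/h_i = -2, 9, -12:
  1·M_0 + 4·M_1 + 1·M_2 = 6(Δ_1 - Δ_0) = 66
  1·M_1 + 4·M_2 + 1·M_3 = 6(Δ_2 - Δ_1) = -126
Natural end conditions: M_0 = M_3 = 0.
Solving the tridiagonal system: M_0 = 0, M_1 = 26, M_2 = -38, M_3 = 0.
On [0, 1], g(x) = -1 - 19/3·x + 0·x² + 13/3·x³.
With x = 1/4: g(1/4) = -161/64.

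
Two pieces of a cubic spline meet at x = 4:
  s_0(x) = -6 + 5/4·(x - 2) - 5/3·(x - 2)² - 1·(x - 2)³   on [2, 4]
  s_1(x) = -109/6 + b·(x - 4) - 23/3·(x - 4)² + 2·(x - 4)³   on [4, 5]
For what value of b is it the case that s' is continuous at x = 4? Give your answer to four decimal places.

s_0'(x) = 5/4 - 10/3·(x - 2) - 3·(x - 2)², so s_0'(4) = -209/12. On the right, s_1'(4) = b, so b = -209/12.

-17.4167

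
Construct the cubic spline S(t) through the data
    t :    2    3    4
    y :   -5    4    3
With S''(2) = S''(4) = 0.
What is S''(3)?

Write σ_i for S''(x_i). With h_i = 1, 1 and divided differences Δ_i = 9, -1, the continuity of S' gives the tridiagonal system
  1·σ_0 + 4·σ_1 + 1·σ_2 = 6(Δ_1 - Δ_0) = -60
Natural end conditions: σ_0 = σ_2 = 0.
Forward elimination and back-substitution give σ_0 = 0, σ_1 = -15, σ_2 = 0.

-15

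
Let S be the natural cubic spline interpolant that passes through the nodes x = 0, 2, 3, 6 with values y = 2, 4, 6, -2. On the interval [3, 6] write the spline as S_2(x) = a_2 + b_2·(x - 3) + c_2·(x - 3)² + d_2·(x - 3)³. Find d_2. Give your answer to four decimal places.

0.2057

Write m_i for S''(x_i). With h_i = 2, 1, 3 and divided differences Δ_i = 1, 2, -8/3, the continuity of S' gives the tridiagonal system
  2·m_0 + 6·m_1 + 1·m_2 = 6(Δ_1 - Δ_0) = 6
  1·m_1 + 8·m_2 + 3·m_3 = 6(Δ_2 - Δ_1) = -28
Natural end conditions: m_0 = m_3 = 0.
Hence m_0 = 0, m_1 = 76/47, m_2 = -174/47, m_3 = 0.
On [3, 6], with S_2(x) = a_2 + b_2·(x - 3) + c_2·(x - 3)² + d_2·(x - 3)³: c_2 = m_2/2 = -87/47, d_2 = (m_3 - m_2)/(6h_2) = 29/141, b_2 = Δ_2 - h_2(2m_2 + m_3)/6 = 146/141.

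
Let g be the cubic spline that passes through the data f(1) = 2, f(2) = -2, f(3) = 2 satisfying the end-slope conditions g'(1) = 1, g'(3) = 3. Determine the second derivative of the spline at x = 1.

-26

With m_i denoting the second derivative at x_i, h_i = 1, 1, and Δ_i = (y_(i+1) − y_i)/h_i = -4, 4:
  1·m_0 + 4·m_1 + 1·m_2 = 6(Δ_1 - Δ_0) = 48
Clamped end conditions give two more equations: 2h_0·m_0 + h_0·m_1 = 6(Δ_0 - g'(1)) = -30 and h_1·m_1 + 2h_1·m_2 = 6(g'(3) - Δ_1) = -6.
Solving: m_0 = -26, m_1 = 22, m_2 = -14.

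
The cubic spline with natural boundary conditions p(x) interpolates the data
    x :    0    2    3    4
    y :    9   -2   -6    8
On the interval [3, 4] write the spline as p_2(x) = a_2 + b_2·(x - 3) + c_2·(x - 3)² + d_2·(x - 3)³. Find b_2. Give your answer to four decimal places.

4.7391

Put M_i = p'' at the i-th knot. Here h = (2, 1, 1) and Δ = (-11/2, -4, 14), so the interior equations h_(i-1)·M_(i-1) + 2(h_(i-1)+h_i)·M_i + h_i·M_(i+1) = 6(Δ_i − Δ_(i-1)) read
  2·M_0 + 6·M_1 + 1·M_2 = 6(Δ_1 - Δ_0) = 9
  1·M_1 + 4·M_2 + 1·M_3 = 6(Δ_2 - Δ_1) = 108
Natural end conditions: M_0 = M_3 = 0.
Hence M_0 = 0, M_1 = -72/23, M_2 = 639/23, M_3 = 0.
On [3, 4], with p_2(x) = a_2 + b_2·(x - 3) + c_2·(x - 3)² + d_2·(x - 3)³: c_2 = M_2/2 = 639/46, d_2 = (M_3 - M_2)/(6h_2) = -213/46, b_2 = Δ_2 - h_2(2M_2 + M_3)/6 = 109/23.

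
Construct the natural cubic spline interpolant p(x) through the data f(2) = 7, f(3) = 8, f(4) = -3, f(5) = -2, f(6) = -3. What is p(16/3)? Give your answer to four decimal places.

-1.7381

With M_i denoting the second derivative at x_i, h_i = 1, 1, 1, 1, and Δ_i = (y_(i+1) − y_i)/h_i = 1, -11, 1, -1:
  1·M_0 + 4·M_1 + 1·M_2 = 6(Δ_1 - Δ_0) = -72
  1·M_1 + 4·M_2 + 1·M_3 = 6(Δ_2 - Δ_1) = 72
  1·M_2 + 4·M_3 + 1·M_4 = 6(Δ_3 - Δ_2) = -12
Natural end conditions: M_0 = M_4 = 0.
Hence M_0 = 0, M_1 = -345/14, M_2 = 186/7, M_3 = -135/14, M_4 = 0.
On [5, 6], p(x) = -2 + 31/14·(x - 5) - 135/28·(x - 5)² + 45/28·(x - 5)³.
With (x - 5) = 1/3: p(16/3) = -73/42.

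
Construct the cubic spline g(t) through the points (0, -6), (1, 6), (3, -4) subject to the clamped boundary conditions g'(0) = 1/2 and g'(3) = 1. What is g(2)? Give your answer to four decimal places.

3.0417

Put m_i = g'' at the i-th knot. Here h = (1, 2) and Δ = (12, -5), so the interior equations h_(i-1)·m_(i-1) + 2(h_(i-1)+h_i)·m_i + h_i·m_(i+1) = 6(Δ_i − Δ_(i-1)) read
  1·m_0 + 6·m_1 + 2·m_2 = 6(Δ_1 - Δ_0) = -102
Clamped end conditions give two more equations: 2h_0·m_0 + h_0·m_1 = 6(Δ_0 - g'(0)) = 69 and h_1·m_1 + 2h_1·m_2 = 6(g'(3) - Δ_1) = 36.
Solving: m_0 = 155/3, m_1 = -103/3, m_2 = 157/6.
On [1, 3], g(t) = 6 + 55/6·(t - 1) - 103/6·(t - 1)² + 121/24·(t - 1)³.
With (t - 1) = 1: g(2) = 73/24.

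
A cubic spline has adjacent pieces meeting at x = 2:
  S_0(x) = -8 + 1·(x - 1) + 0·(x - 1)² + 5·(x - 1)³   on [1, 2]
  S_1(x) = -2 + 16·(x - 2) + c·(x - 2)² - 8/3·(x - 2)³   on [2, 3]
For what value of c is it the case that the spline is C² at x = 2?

15

S_0''(x) = 0 + 30·(x - 1), so S_0''(2) = 30. On the right, S_1''(2) = 2c, so c = 15.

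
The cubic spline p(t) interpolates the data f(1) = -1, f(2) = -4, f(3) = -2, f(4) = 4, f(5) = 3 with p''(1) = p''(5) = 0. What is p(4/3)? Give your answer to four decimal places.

With M_i denoting the second derivative at x_i, h_i = 1, 1, 1, 1, and Δ_i = (y_(i+1) − y_i)/h_i = -3, 2, 6, -1:
  1·M_0 + 4·M_1 + 1·M_2 = 6(Δ_1 - Δ_0) = 30
  1·M_1 + 4·M_2 + 1·M_3 = 6(Δ_2 - Δ_1) = 24
  1·M_2 + 4·M_3 + 1·M_4 = 6(Δ_3 - Δ_2) = -42
Natural end conditions: M_0 = M_4 = 0.
Solving: M_0 = 0, M_1 = 39/7, M_2 = 54/7, M_3 = -87/7, M_4 = 0.
On [1, 2], p(t) = -1 - 55/14·(t - 1) + 0·(t - 1)² + 13/14·(t - 1)³.
With (t - 1) = 1/3: p(4/3) = -430/189.

-2.2751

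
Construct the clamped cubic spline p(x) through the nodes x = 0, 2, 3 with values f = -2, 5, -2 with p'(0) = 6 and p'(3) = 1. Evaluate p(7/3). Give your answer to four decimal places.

2.1358

Put M_i = p'' at the i-th knot. Here h = (2, 1) and Δ = (7/2, -7), so the interior equations h_(i-1)·M_(i-1) + 2(h_(i-1)+h_i)·M_i + h_i·M_(i+1) = 6(Δ_i − Δ_(i-1)) read
  2·M_0 + 6·M_1 + 1·M_2 = 6(Δ_1 - Δ_0) = -63
Clamped end conditions give two more equations: 2h_0·M_0 + h_0·M_1 = 6(Δ_0 - p'(0)) = -15 and h_1·M_1 + 2h_1·M_2 = 6(p'(3) - Δ_1) = 48.
Solving the tridiagonal system: M_0 = 61/12, M_1 = -53/3, M_2 = 197/6.
On [2, 3], p(x) = 5 - 79/12·(x - 2) - 53/6·(x - 2)² + 101/12·(x - 2)³.
With (x - 2) = 1/3: p(7/3) = 173/81.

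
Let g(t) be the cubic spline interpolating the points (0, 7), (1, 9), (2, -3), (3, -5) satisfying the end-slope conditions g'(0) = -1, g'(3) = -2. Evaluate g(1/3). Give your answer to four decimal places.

7.7457

Let m_i = g''(x_i). Step sizes h_i = 1, 1, 1; slopes of the chords Δ_i = (y_(i+1) - y_i)/h_i = 2, -12, -2.
  1·m_0 + 4·m_1 + 1·m_2 = 6(Δ_1 - Δ_0) = -84
  1·m_1 + 4·m_2 + 1·m_3 = 6(Δ_2 - Δ_1) = 60
Clamped end conditions give two more equations: 2h_0·m_0 + h_0·m_1 = 6(Δ_0 - g'(0)) = 18 and h_2·m_2 + 2h_2·m_3 = 6(g'(3) - Δ_2) = 0.
Solving: m_0 = 392/15, m_1 = -514/15, m_2 = 404/15, m_3 = -202/15.
On [0, 1], g(t) = 7 - 1·t + 196/15·t² - 151/15·t³.
With t = 1/3: g(1/3) = 3137/405.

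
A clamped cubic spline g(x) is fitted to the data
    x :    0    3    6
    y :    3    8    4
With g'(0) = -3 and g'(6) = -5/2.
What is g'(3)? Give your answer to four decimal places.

Let M_i = g''(x_i). Step sizes h_i = 3, 3; slopes of the chords Δ_i = (y_(i+1) - y_i)/h_i = 5/3, -4/3.
  3·M_0 + 12·M_1 + 3·M_2 = 6(Δ_1 - Δ_0) = -18
Clamped end conditions give two more equations: 2h_0·M_0 + h_0·M_1 = 6(Δ_0 - g'(0)) = 28 and h_1·M_1 + 2h_1·M_2 = 6(g'(6) - Δ_1) = -7.
Solving: M_0 = 25/4, M_1 = -19/6, M_2 = 5/12.
On [3, 6], g'(x) = b_1 + 2c_1·(x - 3) + 3d_1·(x - 3)² with b_1 = Δ_1 - h_1(2M_1 + M_2)/6 = 13/8, c_1 = M_1/2 = -19/12, d_1 = (M_2 - M_1)/(6h_1) = 43/216. So g'(3) = 13/8.

1.6250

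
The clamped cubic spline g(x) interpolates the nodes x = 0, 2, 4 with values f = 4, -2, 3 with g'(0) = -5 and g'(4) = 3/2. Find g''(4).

-4

Let σ_i = g''(x_i). Step sizes h_i = 2, 2; slopes of the chords Δ_i = (y_(i+1) - y_i)/h_i = -3, 5/2.
  2·σ_0 + 8·σ_1 + 2·σ_2 = 6(Δ_1 - Δ_0) = 33
Clamped end conditions give two more equations: 2h_0·σ_0 + h_0·σ_1 = 6(Δ_0 - g'(0)) = 12 and h_1·σ_1 + 2h_1·σ_2 = 6(g'(4) - Δ_1) = -6.
Hence σ_0 = 1/2, σ_1 = 5, σ_2 = -4.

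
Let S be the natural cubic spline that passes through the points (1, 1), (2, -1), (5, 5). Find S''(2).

3

With M_i denoting the second derivative at x_i, h_i = 1, 3, and Δ_i = (y_(i+1) − y_i)/h_i = -2, 2:
  1·M_0 + 8·M_1 + 3·M_2 = 6(Δ_1 - Δ_0) = 24
Natural end conditions: M_0 = M_2 = 0.
Forward elimination and back-substitution give M_0 = 0, M_1 = 3, M_2 = 0.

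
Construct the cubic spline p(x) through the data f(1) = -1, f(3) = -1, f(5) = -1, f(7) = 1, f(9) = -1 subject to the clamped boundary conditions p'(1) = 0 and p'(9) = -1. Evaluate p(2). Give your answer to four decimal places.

With σ_i denoting the second derivative at x_i, h_i = 2, 2, 2, 2, and Δ_i = (y_(i+1) − y_i)/h_i = 0, 0, 1, -1:
  2·σ_0 + 8·σ_1 + 2·σ_2 = 6(Δ_1 - Δ_0) = 0
  2·σ_1 + 8·σ_2 + 2·σ_3 = 6(Δ_2 - Δ_1) = 6
  2·σ_2 + 8·σ_3 + 2·σ_4 = 6(Δ_3 - Δ_2) = -12
Clamped end conditions give two more equations: 2h_0·σ_0 + h_0·σ_1 = 6(Δ_0 - p'(1)) = 0 and h_3·σ_3 + 2h_3·σ_4 = 6(p'(9) - Δ_3) = 0.
Hence σ_0 = 11/56, σ_1 = -11/28, σ_2 = 11/8, σ_3 = -59/28, σ_4 = 59/56.
On [1, 3], p(x) = -1 + 0·(x - 1) + 11/112·(x - 1)² - 11/224·(x - 1)³.
With (x - 1) = 1: p(2) = -213/224.

-0.9509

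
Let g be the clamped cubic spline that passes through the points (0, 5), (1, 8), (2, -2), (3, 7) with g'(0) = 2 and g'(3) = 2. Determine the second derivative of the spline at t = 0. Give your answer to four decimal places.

Let M_i = g''(x_i). Step sizes h_i = 1, 1, 1; slopes of the chords Δ_i = (y_(i+1) - y_i)/h_i = 3, -10, 9.
  1·M_0 + 4·M_1 + 1·M_2 = 6(Δ_1 - Δ_0) = -78
  1·M_1 + 4·M_2 + 1·M_3 = 6(Δ_2 - Δ_1) = 114
Clamped end conditions give two more equations: 2h_0·M_0 + h_0·M_1 = 6(Δ_0 - g'(0)) = 6 and h_2·M_2 + 2h_2·M_3 = 6(g'(3) - Δ_2) = -42.
Hence M_0 = 108/5, M_1 = -186/5, M_2 = 246/5, M_3 = -228/5.

21.6000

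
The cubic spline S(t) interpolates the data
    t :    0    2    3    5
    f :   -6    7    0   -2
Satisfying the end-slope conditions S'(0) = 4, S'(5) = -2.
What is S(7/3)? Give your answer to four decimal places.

Put m_i = S'' at the i-th knot. Here h = (2, 1, 2) and Δ = (13/2, -7, -1), so the interior equations h_(i-1)·m_(i-1) + 2(h_(i-1)+h_i)·m_i + h_i·m_(i+1) = 6(Δ_i − Δ_(i-1)) read
  2·m_0 + 6·m_1 + 1·m_2 = 6(Δ_1 - Δ_0) = -81
  1·m_1 + 6·m_2 + 2·m_3 = 6(Δ_2 - Δ_1) = 36
Clamped end conditions give two more equations: 2h_0·m_0 + h_0·m_1 = 6(Δ_0 - S'(0)) = 15 and h_2·m_2 + 2h_2·m_3 = 6(S'(5) - Δ_2) = -6.
Solving the tridiagonal system: m_0 = 441/32, m_1 = -321/16, m_2 = 189/16, m_3 = -237/32.
On [2, 3], S(t) = 7 - 73/32·(t - 2) - 321/32·(t - 2)² + 85/16·(t - 2)³.
With (t - 2) = 1/3: S(7/3) = 2299/432.

5.3218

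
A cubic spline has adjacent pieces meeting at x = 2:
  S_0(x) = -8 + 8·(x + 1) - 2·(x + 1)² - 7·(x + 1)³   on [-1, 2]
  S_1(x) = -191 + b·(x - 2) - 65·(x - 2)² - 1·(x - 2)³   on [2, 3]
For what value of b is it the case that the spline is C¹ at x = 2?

S_0'(x) = 8 - 4·(x + 1) - 21·(x + 1)², so S_0'(2) = -193. On the right, S_1'(2) = b, so b = -193.

-193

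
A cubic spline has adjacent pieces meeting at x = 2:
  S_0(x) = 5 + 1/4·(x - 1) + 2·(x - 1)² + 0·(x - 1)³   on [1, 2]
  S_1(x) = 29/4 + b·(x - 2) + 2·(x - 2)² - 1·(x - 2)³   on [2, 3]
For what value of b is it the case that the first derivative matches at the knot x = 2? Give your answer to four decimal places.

S_0'(x) = 1/4 + 4·(x - 1) + 0·(x - 1)², so S_0'(2) = 17/4. On the right, S_1'(2) = b, so b = 17/4.

4.2500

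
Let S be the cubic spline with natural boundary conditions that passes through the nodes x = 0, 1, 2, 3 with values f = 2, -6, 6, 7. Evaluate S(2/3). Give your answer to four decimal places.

With M_i denoting the second derivative at x_i, h_i = 1, 1, 1, and Δ_i = (y_(i+1) − y_i)/h_i = -8, 12, 1:
  1·M_0 + 4·M_1 + 1·M_2 = 6(Δ_1 - Δ_0) = 120
  1·M_1 + 4·M_2 + 1·M_3 = 6(Δ_2 - Δ_1) = -66
Natural end conditions: M_0 = M_3 = 0.
Solving the tridiagonal system: M_0 = 0, M_1 = 182/5, M_2 = -128/5, M_3 = 0.
On [0, 1], S(x) = 2 - 211/15·x + 0·x² + 91/15·x³.
With x = 2/3: S(2/3) = -452/81.

-5.5802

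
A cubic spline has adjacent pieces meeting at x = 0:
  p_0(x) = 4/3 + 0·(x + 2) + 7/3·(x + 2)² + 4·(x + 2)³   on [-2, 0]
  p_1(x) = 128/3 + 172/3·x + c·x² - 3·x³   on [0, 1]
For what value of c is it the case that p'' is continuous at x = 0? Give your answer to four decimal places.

p_0''(x) = 14/3 + 24·(x + 2), so p_0''(0) = 158/3. On the right, p_1''(0) = 2c, so c = 79/3.

26.3333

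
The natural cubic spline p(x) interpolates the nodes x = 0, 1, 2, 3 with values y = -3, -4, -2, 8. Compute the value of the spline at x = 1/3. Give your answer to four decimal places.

-3.4123

Write M_i for p''(x_i). With h_i = 1, 1, 1 and divided differences Δ_i = -1, 2, 10, the continuity of p' gives the tridiagonal system
  1·M_0 + 4·M_1 + 1·M_2 = 6(Δ_1 - Δ_0) = 18
  1·M_1 + 4·M_2 + 1·M_3 = 6(Δ_2 - Δ_1) = 48
Natural end conditions: M_0 = M_3 = 0.
Forward elimination and back-substitution give M_0 = 0, M_1 = 8/5, M_2 = 58/5, M_3 = 0.
On [0, 1], p(x) = -3 - 19/15·x + 0·x² + 4/15·x³.
With x = 1/3: p(1/3) = -1382/405.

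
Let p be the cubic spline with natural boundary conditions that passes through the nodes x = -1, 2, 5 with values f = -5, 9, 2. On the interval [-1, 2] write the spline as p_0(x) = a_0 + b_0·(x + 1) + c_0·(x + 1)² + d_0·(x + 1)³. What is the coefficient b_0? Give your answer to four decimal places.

6.4167

Write M_i for p''(x_i). With h_i = 3, 3 and divided differences Δ_i = 14/3, -7/3, the continuity of p' gives the tridiagonal system
  3·M_0 + 12·M_1 + 3·M_2 = 6(Δ_1 - Δ_0) = -42
Natural end conditions: M_0 = M_2 = 0.
Hence M_0 = 0, M_1 = -7/2, M_2 = 0.
On [-1, 2], with p_0(x) = a_0 + b_0·(x + 1) + c_0·(x + 1)² + d_0·(x + 1)³: c_0 = M_0/2 = 0, d_0 = (M_1 - M_0)/(6h_0) = -7/36, b_0 = Δ_0 - h_0(2M_0 + M_1)/6 = 77/12.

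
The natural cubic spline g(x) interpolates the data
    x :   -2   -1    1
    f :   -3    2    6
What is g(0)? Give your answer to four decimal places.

4.7500

Let m_i = g''(x_i). Step sizes h_i = 1, 2; slopes of the chords Δ_i = (y_(i+1) - y_i)/h_i = 5, 2.
  1·m_0 + 6·m_1 + 2·m_2 = 6(Δ_1 - Δ_0) = -18
Natural end conditions: m_0 = m_2 = 0.
Solving: m_0 = 0, m_1 = -3, m_2 = 0.
On [-1, 1], g(x) = 2 + 4·(x + 1) - 3/2·(x + 1)² + 1/4·(x + 1)³.
With (x + 1) = 1: g(0) = 19/4.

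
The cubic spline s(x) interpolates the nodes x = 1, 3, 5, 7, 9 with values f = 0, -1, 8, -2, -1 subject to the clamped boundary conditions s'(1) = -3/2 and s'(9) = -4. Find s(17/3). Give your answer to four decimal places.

With M_i denoting the second derivative at x_i, h_i = 2, 2, 2, 2, and Δ_i = (y_(i+1) − y_i)/h_i = -1/2, 9/2, -5, 1/2:
  2·M_0 + 8·M_1 + 2·M_2 = 6(Δ_1 - Δ_0) = 30
  2·M_1 + 8·M_2 + 2·M_3 = 6(Δ_2 - Δ_1) = -57
  2·M_2 + 8·M_3 + 2·M_4 = 6(Δ_3 - Δ_2) = 33
Clamped end conditions give two more equations: 2h_0·M_0 + h_0·M_1 = 6(Δ_0 - s'(1)) = 6 and h_3·M_3 + 2h_3·M_4 = 6(s'(9) - Δ_3) = -27.
Solving: M_0 = -115/56, M_1 = 199/28, M_2 = -91/8, M_3 = 277/28, M_4 = -655/56.
On [5, 7], s(x) = 8 - 5/7·(x - 5) - 91/16·(x - 5)² + 397/224·(x - 5)³.
With (x - 5) = 2/3: s(17/3) = 2087/378.

5.5212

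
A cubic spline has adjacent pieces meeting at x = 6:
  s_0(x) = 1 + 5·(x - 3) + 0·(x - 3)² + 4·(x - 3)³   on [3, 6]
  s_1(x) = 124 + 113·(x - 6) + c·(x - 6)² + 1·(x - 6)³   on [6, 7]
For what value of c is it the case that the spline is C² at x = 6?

36

s_0''(x) = 0 + 24·(x - 3), so s_0''(6) = 72. On the right, s_1''(6) = 2c, so c = 36.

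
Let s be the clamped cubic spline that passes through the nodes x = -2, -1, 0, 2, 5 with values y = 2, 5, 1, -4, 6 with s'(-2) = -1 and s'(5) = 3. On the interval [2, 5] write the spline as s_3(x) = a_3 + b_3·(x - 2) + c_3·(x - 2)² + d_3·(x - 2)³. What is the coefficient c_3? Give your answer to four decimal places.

1.7596

Put σ_i = s'' at the i-th knot. Here h = (1, 1, 2, 3) and Δ = (3, -4, -5/2, 10/3), so the interior equations h_(i-1)·σ_(i-1) + 2(h_(i-1)+h_i)·σ_i + h_i·σ_(i+1) = 6(Δ_i − Δ_(i-1)) read
  1·σ_0 + 4·σ_1 + 1·σ_2 = 6(Δ_1 - Δ_0) = -42
  1·σ_1 + 6·σ_2 + 2·σ_3 = 6(Δ_2 - Δ_1) = 9
  2·σ_2 + 10·σ_3 + 3·σ_4 = 6(Δ_3 - Δ_2) = 35
Clamped end conditions give two more equations: 2h_0·σ_0 + h_0·σ_1 = 6(Δ_0 - s'(-2)) = 24 and h_3·σ_3 + 2h_3·σ_4 = 6(s'(5) - Δ_3) = -2.
Solving: σ_0 = 4191/208, σ_1 = -1695/104, σ_2 = 633/208, σ_3 = 183/52, σ_4 = -653/312.
On [2, 5], with s_3(x) = a_3 + b_3·(x - 2) + c_3·(x - 2)² + d_3·(x - 2)³: c_3 = σ_3/2 = 183/104, d_3 = (σ_4 - σ_3)/(6h_3) = -1751/5616, b_3 = Δ_3 - h_3(2σ_3 + σ_4)/6 = 179/208.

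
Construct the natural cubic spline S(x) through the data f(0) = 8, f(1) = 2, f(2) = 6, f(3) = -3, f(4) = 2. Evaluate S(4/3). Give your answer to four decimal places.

3.5132

Let M_i = S''(x_i). Step sizes h_i = 1, 1, 1, 1; slopes of the chords Δ_i = (y_(i+1) - y_i)/h_i = -6, 4, -9, 5.
  1·M_0 + 4·M_1 + 1·M_2 = 6(Δ_1 - Δ_0) = 60
  1·M_1 + 4·M_2 + 1·M_3 = 6(Δ_2 - Δ_1) = -78
  1·M_2 + 4·M_3 + 1·M_4 = 6(Δ_3 - Δ_2) = 84
Natural end conditions: M_0 = M_4 = 0.
Hence M_0 = 0, M_1 = 162/7, M_2 = -228/7, M_3 = 204/7, M_4 = 0.
On [1, 2], S(x) = 2 + 12/7·(x - 1) + 81/7·(x - 1)² - 65/7·(x - 1)³.
With (x - 1) = 1/3: S(4/3) = 664/189.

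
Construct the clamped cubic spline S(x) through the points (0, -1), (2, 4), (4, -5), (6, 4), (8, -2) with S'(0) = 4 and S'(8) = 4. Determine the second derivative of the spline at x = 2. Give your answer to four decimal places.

-8.8393

With M_i denoting the second derivative at x_i, h_i = 2, 2, 2, 2, and Δ_i = (y_(i+1) − y_i)/h_i = 5/2, -9/2, 9/2, -3:
  2·M_0 + 8·M_1 + 2·M_2 = 6(Δ_1 - Δ_0) = -42
  2·M_1 + 8·M_2 + 2·M_3 = 6(Δ_2 - Δ_1) = 54
  2·M_2 + 8·M_3 + 2·M_4 = 6(Δ_3 - Δ_2) = -45
Clamped end conditions give two more equations: 2h_0·M_0 + h_0·M_1 = 6(Δ_0 - S'(0)) = -9 and h_3·M_3 + 2h_3·M_4 = 6(S'(8) - Δ_3) = 42.
Solving the tridiagonal system: M_0 = 243/112, M_1 = -495/56, M_2 = 195/16, M_3 = -723/56, M_4 = 1899/112.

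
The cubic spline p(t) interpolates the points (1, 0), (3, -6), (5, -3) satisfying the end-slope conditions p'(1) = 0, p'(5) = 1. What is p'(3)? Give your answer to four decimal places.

-1.3750

Put m_i = p'' at the i-th knot. Here h = (2, 2) and Δ = (-3, 3/2), so the interior equations h_(i-1)·m_(i-1) + 2(h_(i-1)+h_i)·m_i + h_i·m_(i+1) = 6(Δ_i − Δ_(i-1)) read
  2·m_0 + 8·m_1 + 2·m_2 = 6(Δ_1 - Δ_0) = 27
Clamped end conditions give two more equations: 2h_0·m_0 + h_0·m_1 = 6(Δ_0 - p'(1)) = -18 and h_1·m_1 + 2h_1·m_2 = 6(p'(5) - Δ_1) = -3.
Forward elimination and back-substitution give m_0 = -61/8, m_1 = 25/4, m_2 = -31/8.
On [3, 5], p'(t) = b_1 + 2c_1·(t - 3) + 3d_1·(t - 3)² with b_1 = Δ_1 - h_1(2m_1 + m_2)/6 = -11/8, c_1 = m_1/2 = 25/8, d_1 = (m_2 - m_1)/(6h_1) = -27/32. So p'(3) = -11/8.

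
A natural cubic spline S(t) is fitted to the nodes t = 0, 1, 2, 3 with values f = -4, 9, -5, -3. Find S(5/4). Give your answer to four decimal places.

6.7906

Write m_i for S''(x_i). With h_i = 1, 1, 1 and divided differences Δ_i = 13, -14, 2, the continuity of S' gives the tridiagonal system
  1·m_0 + 4·m_1 + 1·m_2 = 6(Δ_1 - Δ_0) = -162
  1·m_1 + 4·m_2 + 1·m_3 = 6(Δ_2 - Δ_1) = 96
Natural end conditions: m_0 = m_3 = 0.
Solving the tridiagonal system: m_0 = 0, m_1 = -248/5, m_2 = 182/5, m_3 = 0.
On [1, 2], S(t) = 9 - 53/15·(t - 1) - 124/5·(t - 1)² + 43/3·(t - 1)³.
With (t - 1) = 1/4: S(5/4) = 2173/320.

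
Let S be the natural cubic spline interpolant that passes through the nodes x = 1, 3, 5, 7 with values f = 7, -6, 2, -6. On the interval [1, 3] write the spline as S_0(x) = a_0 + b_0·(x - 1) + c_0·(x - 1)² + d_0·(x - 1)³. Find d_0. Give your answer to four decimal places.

Write M_i for S''(x_i). With h_i = 2, 2, 2 and divided differences Δ_i = -13/2, 4, -4, the continuity of S' gives the tridiagonal system
  2·M_0 + 8·M_1 + 2·M_2 = 6(Δ_1 - Δ_0) = 63
  2·M_1 + 8·M_2 + 2·M_3 = 6(Δ_2 - Δ_1) = -48
Natural end conditions: M_0 = M_3 = 0.
Forward elimination and back-substitution give M_0 = 0, M_1 = 10, M_2 = -17/2, M_3 = 0.
On [1, 3], with S_0(x) = a_0 + b_0·(x - 1) + c_0·(x - 1)² + d_0·(x - 1)³: c_0 = M_0/2 = 0, d_0 = (M_1 - M_0)/(6h_0) = 5/6, b_0 = Δ_0 - h_0(2M_0 + M_1)/6 = -59/6.

0.8333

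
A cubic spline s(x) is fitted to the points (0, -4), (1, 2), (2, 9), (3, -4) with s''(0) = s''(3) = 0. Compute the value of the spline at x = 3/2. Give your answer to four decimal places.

6.9250

Let m_i = s''(x_i). Step sizes h_i = 1, 1, 1; slopes of the chords Δ_i = (y_(i+1) - y_i)/h_i = 6, 7, -13.
  1·m_0 + 4·m_1 + 1·m_2 = 6(Δ_1 - Δ_0) = 6
  1·m_1 + 4·m_2 + 1·m_3 = 6(Δ_2 - Δ_1) = -120
Natural end conditions: m_0 = m_3 = 0.
Solving: m_0 = 0, m_1 = 48/5, m_2 = -162/5, m_3 = 0.
On [1, 2], s(x) = 2 + 46/5·(x - 1) + 24/5·(x - 1)² - 7·(x - 1)³.
With (x - 1) = 1/2: s(3/2) = 277/40.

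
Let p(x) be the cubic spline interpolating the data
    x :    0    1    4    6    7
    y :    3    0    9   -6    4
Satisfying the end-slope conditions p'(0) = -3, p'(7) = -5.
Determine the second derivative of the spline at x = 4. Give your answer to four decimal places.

-16.3446

Let M_i = p''(x_i). Step sizes h_i = 1, 3, 2, 1; slopes of the chords Δ_i = (y_(i+1) - y_i)/h_i = -3, 3, -15/2, 10.
  1·M_0 + 8·M_1 + 3·M_2 = 6(Δ_1 - Δ_0) = 36
  3·M_1 + 10·M_2 + 2·M_3 = 6(Δ_2 - Δ_1) = -63
  2·M_2 + 6·M_3 + 1·M_4 = 6(Δ_3 - Δ_2) = 105
Clamped end conditions give two more equations: 2h_0·M_0 + h_0·M_1 = 6(Δ_0 - p'(0)) = 0 and h_3·M_3 + 2h_3·M_4 = 6(p'(7) - Δ_3) = -90.
Solving the tridiagonal system: M_0 = -839/148, M_1 = 839/74, M_2 = -2419/148, M_3 = 1229/37, M_4 = -4559/74.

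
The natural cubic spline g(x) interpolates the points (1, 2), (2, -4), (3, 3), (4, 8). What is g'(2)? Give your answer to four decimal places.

1.2000

With m_i denoting the second derivative at x_i, h_i = 1, 1, 1, and Δ_i = (y_(i+1) − y_i)/h_i = -6, 7, 5:
  1·m_0 + 4·m_1 + 1·m_2 = 6(Δ_1 - Δ_0) = 78
  1·m_1 + 4·m_2 + 1·m_3 = 6(Δ_2 - Δ_1) = -12
Natural end conditions: m_0 = m_3 = 0.
Solving the tridiagonal system: m_0 = 0, m_1 = 108/5, m_2 = -42/5, m_3 = 0.
On [2, 3], g'(x) = b_1 + 2c_1·(x - 2) + 3d_1·(x - 2)² with b_1 = Δ_1 - h_1(2m_1 + m_2)/6 = 6/5, c_1 = m_1/2 = 54/5, d_1 = (m_2 - m_1)/(6h_1) = -5. So g'(2) = 6/5.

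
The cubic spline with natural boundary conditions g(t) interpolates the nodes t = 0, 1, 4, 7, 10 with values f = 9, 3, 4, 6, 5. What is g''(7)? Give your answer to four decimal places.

-0.2346

Put M_i = g'' at the i-th knot. Here h = (1, 3, 3, 3) and Δ = (-6, 1/3, 2/3, -1/3), so the interior equations h_(i-1)·M_(i-1) + 2(h_(i-1)+h_i)·M_i + h_i·M_(i+1) = 6(Δ_i − Δ_(i-1)) read
  1·M_0 + 8·M_1 + 3·M_2 = 6(Δ_1 - Δ_0) = 38
  3·M_1 + 12·M_2 + 3·M_3 = 6(Δ_2 - Δ_1) = 2
  3·M_2 + 12·M_3 + 3·M_4 = 6(Δ_3 - Δ_2) = -6
Natural end conditions: M_0 = M_4 = 0.
Solving the tridiagonal system: M_0 = 0, M_1 = 139/27, M_2 = -86/81, M_3 = -19/81, M_4 = 0.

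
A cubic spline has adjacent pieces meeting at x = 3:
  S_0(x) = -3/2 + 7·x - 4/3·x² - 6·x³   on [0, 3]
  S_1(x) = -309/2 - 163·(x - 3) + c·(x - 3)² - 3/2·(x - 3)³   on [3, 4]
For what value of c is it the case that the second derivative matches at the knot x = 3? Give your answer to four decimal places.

-55.3333

S_0''(x) = -8/3 - 36·x, so S_0''(3) = -332/3. On the right, S_1''(3) = 2c, so c = -166/3.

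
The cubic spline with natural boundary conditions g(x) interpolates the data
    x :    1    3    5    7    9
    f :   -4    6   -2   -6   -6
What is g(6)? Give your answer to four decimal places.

Let M_i = g''(x_i). Step sizes h_i = 2, 2, 2, 2; slopes of the chords Δ_i = (y_(i+1) - y_i)/h_i = 5, -4, -2, 0.
  2·M_0 + 8·M_1 + 2·M_2 = 6(Δ_1 - Δ_0) = -54
  2·M_1 + 8·M_2 + 2·M_3 = 6(Δ_2 - Δ_1) = 12
  2·M_2 + 8·M_3 + 2·M_4 = 6(Δ_3 - Δ_2) = 12
Natural end conditions: M_0 = M_4 = 0.
Hence M_0 = 0, M_1 = -423/56, M_2 = 45/14, M_3 = 39/56, M_4 = 0.
On [5, 7], g(x) = -2 - 35/8·(x - 5) + 45/28·(x - 5)² - 47/224·(x - 5)³.
With (x - 5) = 1: g(6) = -1115/224.

-4.9777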